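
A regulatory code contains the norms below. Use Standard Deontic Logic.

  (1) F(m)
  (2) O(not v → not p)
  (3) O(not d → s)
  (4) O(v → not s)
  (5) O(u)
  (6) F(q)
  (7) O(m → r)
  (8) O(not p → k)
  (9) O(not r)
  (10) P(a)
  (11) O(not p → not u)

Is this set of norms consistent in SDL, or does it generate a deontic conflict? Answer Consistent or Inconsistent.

Consistent

Premise 7 is O(m → r), but O(m) is not derivable from the premises, so it does not yield O(r).
So O(r) is not derivable, and the apparent clash with O(not r) does not arise.
A world satisfying every obligation exists (e.g. a=false, d=true, k=false, m=false, p=true, q=false, r=false, s=false, u=true, v=true); no atom is both obligatory and forbidden, so the set is consistent.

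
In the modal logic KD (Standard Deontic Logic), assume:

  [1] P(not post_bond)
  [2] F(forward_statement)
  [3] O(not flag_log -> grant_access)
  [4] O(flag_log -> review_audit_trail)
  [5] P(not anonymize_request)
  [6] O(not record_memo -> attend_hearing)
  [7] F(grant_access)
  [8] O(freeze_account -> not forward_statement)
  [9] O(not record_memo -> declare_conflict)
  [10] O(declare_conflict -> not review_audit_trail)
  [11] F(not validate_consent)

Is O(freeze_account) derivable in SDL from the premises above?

No

Premise 8 is O(freeze_account -> not forward_statement); even if O(not forward_statement) held, inferring O(freeze_account) would be affirming the consequent — invalid.
No other premise forces O(freeze_account). An ideal world satisfying every premise can still have freeze_account false, so O(freeze_account) is not derivable.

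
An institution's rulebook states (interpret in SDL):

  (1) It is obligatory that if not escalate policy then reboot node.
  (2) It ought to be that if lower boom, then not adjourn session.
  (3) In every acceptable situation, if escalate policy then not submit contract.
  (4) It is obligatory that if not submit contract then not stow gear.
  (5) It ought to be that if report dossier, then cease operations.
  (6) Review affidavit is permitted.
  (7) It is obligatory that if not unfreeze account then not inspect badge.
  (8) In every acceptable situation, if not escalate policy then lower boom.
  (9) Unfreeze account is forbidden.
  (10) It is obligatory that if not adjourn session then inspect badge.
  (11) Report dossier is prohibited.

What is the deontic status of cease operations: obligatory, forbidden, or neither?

Neither

Premise 5 is O(report_dossier → cease_operations), but O(report_dossier) is not derivable from the premises, so it does not yield O(cease_operations).
No premise or chain of K-axiom applications forces O(cease_operations), and none forces O(¬cease_operations). So cease_operations is neither obligatory nor forbidden under these norms.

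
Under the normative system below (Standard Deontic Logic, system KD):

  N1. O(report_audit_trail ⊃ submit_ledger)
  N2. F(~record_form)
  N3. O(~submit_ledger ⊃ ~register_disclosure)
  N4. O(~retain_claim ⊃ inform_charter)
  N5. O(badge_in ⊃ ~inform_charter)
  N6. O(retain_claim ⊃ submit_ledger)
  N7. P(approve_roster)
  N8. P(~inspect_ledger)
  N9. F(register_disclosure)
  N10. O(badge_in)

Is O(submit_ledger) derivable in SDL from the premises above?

Yes

Premise 10 states O(badge_in) outright.
From O(badge_in) and premise 5, O(badge_in ⊃ ~inform_charter), we obtain O(~inform_charter).
Premise 4, O(~retain_claim ⊃ inform_charter), contraposes to O(~inform_charter ⊃ retain_claim); with O(~inform_charter) we get O(retain_claim).
Premise 6 is O(retain_claim ⊃ submit_ledger); since O(retain_claim), deontic closure gives O(submit_ledger).
Premises 1, 2, 3, 7, 8, 9 do not contribute to this derivation.
So O(submit_ledger) follows.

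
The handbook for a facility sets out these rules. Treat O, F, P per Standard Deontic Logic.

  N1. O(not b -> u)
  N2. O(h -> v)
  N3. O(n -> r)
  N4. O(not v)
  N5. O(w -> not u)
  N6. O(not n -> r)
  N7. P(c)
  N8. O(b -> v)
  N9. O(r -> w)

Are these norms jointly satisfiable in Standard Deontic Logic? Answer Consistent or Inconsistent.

By case analysis on not n: premise 6 gives O(not n -> r) and premise 3 gives O(n -> r), so O(r) either way.
From O(r) and premise 9, O(r -> w), we obtain O(w).
Premise 5 is O(w -> not u); since O(w), deontic closure gives O(not u).
Premise 1, O(not b -> u), contraposes to O(not u -> b); with O(not u) we get O(b).
With premise 8, O(b -> v), the K-axiom yields O(v).
Yet premise 4 states O(not v).
We now have both O(v) and O(not v) — v is simultaneously obligatory and forbidden, violating the D-axiom.

Inconsistent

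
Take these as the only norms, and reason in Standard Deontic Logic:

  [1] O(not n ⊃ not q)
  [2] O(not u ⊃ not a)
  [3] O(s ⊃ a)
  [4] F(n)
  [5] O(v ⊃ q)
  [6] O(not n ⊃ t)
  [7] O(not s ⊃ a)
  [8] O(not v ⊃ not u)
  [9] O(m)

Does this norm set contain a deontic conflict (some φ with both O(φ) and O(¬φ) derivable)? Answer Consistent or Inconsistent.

Inconsistent

Premises 7 and 3 cover both cases: O(not s ⊃ a) and O(s ⊃ a). Since not s ∨ s is a tautology, O(a) follows.
The contrapositive of premise 2 (O(not u ⊃ not a)) is O(a ⊃ u), and O(a) is already established, so O(u).
Premise 8, O(not v ⊃ not u), contraposes to O(u ⊃ v); with O(u) we get O(v).
From O(v) and premise 5, O(v ⊃ q), we obtain O(q).
Premise 1 is O(not n ⊃ not q); contrapositively O(q ⊃ n). Since O(q) holds, K gives O(n).
But premise 4, F(n), means O(not n).
We now have both O(n) and O(not n) — n is simultaneously obligatory and forbidden, violating the D-axiom.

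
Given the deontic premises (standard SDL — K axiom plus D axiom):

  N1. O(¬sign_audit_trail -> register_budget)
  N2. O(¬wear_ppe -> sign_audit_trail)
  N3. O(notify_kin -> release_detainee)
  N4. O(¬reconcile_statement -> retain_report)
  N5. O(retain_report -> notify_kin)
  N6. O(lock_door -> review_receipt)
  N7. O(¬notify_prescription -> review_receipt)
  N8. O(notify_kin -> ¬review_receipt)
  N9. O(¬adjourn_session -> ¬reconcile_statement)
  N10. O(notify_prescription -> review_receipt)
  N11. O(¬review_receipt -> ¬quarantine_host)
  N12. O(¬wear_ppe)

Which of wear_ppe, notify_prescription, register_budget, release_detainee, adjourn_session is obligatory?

By case analysis on ¬notify_prescription: premise 7 gives O(¬notify_prescription -> review_receipt) and premise 10 gives O(notify_prescription -> review_receipt), so O(review_receipt) either way.
Premise 8 is O(notify_kin -> ¬review_receipt); contrapositively O(review_receipt -> ¬notify_kin). Since O(review_receipt) holds, K gives O(¬notify_kin).
Premise 5 is O(retain_report -> notify_kin); contrapositively O(¬notify_kin -> ¬retain_report). Since O(¬notify_kin) holds, K gives O(¬retain_report).
Premise 4, O(¬reconcile_statement -> retain_report), contraposes to O(¬retain_report -> reconcile_statement); with O(¬retain_report) we get O(reconcile_statement).
Premise 9 is O(¬adjourn_session -> ¬reconcile_statement); contrapositively O(reconcile_statement -> adjourn_session). Since O(reconcile_statement) holds, K gives O(adjourn_session).
So O(adjourn_session) holds — adjourn_session is obligatory. None of the other listed options is made obligatory by any chain of premises.

adjourn_session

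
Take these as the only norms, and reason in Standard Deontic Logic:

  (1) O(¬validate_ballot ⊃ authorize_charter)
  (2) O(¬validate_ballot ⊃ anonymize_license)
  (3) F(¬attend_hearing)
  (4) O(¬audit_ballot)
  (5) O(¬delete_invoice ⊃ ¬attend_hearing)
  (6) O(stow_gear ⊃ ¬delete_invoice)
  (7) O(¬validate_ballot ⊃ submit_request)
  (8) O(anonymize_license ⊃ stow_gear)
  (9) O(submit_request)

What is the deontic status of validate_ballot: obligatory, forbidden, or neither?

Premise 3 is F(¬attend_hearing), i.e. O(attend_hearing).
The contrapositive of premise 5 (O(¬delete_invoice ⊃ ¬attend_hearing)) is O(attend_hearing ⊃ delete_invoice), and O(attend_hearing) is already established, so O(delete_invoice).
The contrapositive of premise 6 (O(stow_gear ⊃ ¬delete_invoice)) is O(delete_invoice ⊃ ¬stow_gear), and O(delete_invoice) is already established, so O(¬stow_gear).
Premise 8, O(anonymize_license ⊃ stow_gear), contraposes to O(¬stow_gear ⊃ ¬anonymize_license); with O(¬stow_gear) we get O(¬anonymize_license).
Premise 2 is O(¬validate_ballot ⊃ anonymize_license); contrapositively O(¬anonymize_license ⊃ validate_ballot). Since O(¬anonymize_license) holds, K gives O(validate_ballot).
Premises 1, 4, 7, 9 do not contribute to this derivation.
Hence validate_ballot is obligatory.

Obligatory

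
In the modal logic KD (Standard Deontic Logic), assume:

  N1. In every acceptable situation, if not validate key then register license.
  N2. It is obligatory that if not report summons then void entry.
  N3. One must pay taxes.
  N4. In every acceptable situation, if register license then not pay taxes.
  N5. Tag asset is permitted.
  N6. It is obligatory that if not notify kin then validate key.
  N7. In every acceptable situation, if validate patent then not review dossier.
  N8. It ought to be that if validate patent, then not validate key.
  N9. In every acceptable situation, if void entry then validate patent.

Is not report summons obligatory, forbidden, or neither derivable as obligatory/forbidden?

Forbidden

Premise 3 states O(pay_taxes) outright.
The contrapositive of premise 4 (O(register_license → ¬pay_taxes)) is O(pay_taxes → ¬register_license), and O(pay_taxes) is already established, so O(¬register_license).
The contrapositive of premise 1 (O(¬validate_key → register_license)) is O(¬register_license → validate_key), and O(¬register_license) is already established, so O(validate_key).
Premise 8 is O(validate_patent → ¬validate_key); contrapositively O(validate_key → ¬validate_patent). Since O(validate_key) holds, K gives O(¬validate_patent).
Premise 9 is O(void_entry → validate_patent); contrapositively O(¬validate_patent → ¬void_entry). Since O(¬validate_patent) holds, K gives O(¬void_entry).
Premise 2, O(¬report_summons → void_entry), contraposes to O(¬void_entry → report_summons); with O(¬void_entry) we get O(report_summons).
Premises 5, 6, 7 do not contribute to this derivation.
Thus O(report_summons), which is F(¬report_summons): ¬report_summons is forbidden.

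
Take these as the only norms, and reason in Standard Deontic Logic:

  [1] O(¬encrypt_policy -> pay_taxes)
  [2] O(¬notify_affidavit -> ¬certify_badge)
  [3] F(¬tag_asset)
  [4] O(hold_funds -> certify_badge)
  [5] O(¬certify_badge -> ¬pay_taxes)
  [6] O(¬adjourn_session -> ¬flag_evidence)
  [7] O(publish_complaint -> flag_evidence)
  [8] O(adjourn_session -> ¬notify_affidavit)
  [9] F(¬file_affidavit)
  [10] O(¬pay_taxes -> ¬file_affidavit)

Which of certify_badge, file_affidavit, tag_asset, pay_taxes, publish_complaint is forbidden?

Premise 9, F(¬file_affidavit), is equivalent to O(file_affidavit).
Premise 10 is O(¬pay_taxes -> ¬file_affidavit); contrapositively O(file_affidavit -> pay_taxes). Since O(file_affidavit) holds, K gives O(pay_taxes).
The contrapositive of premise 5 (O(¬certify_badge -> ¬pay_taxes)) is O(pay_taxes -> certify_badge), and O(pay_taxes) is already established, so O(certify_badge).
Premise 2, O(¬notify_affidavit -> ¬certify_badge), contraposes to O(certify_badge -> notify_affidavit); with O(certify_badge) we get O(notify_affidavit).
The contrapositive of premise 8 (O(adjourn_session -> ¬notify_affidavit)) is O(notify_affidavit -> ¬adjourn_session), and O(notify_affidavit) is already established, so O(¬adjourn_session).
From O(¬adjourn_session) and premise 6, O(¬adjourn_session -> ¬flag_evidence), we obtain O(¬flag_evidence).
Premise 7, O(publish_complaint -> flag_evidence), contraposes to O(¬flag_evidence -> ¬publish_complaint); with O(¬flag_evidence) we get O(¬publish_complaint).
So O(¬publish_complaint) holds, i.e. publish_complaint is forbidden. None of the other listed options is forbidden under the premises.

publish_complaint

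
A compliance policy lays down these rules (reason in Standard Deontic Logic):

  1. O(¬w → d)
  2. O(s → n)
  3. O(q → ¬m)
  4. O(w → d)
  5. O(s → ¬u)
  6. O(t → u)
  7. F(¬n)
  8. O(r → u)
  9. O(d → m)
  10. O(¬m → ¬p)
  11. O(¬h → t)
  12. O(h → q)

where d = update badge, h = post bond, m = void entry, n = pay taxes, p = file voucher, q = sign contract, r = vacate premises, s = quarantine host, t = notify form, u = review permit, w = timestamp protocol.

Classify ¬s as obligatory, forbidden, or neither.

Premises 4 and 1 cover both cases: O(w → d) and O(¬w → d). Since w ∨ ¬w is a tautology, O(d) follows.
Applying K to premise 9 (O(d → m)) and O(d) yields O(m).
The contrapositive of premise 3 (O(q → ¬m)) is O(m → ¬q), and O(m) is already established, so O(¬q).
Premise 12, O(h → q), contraposes to O(¬q → ¬h); with O(¬q) we get O(¬h).
Premise 11 is O(¬h → t); since O(¬h), deontic closure gives O(t).
Applying K to premise 6 (O(t → u)) and O(t) yields O(u).
Premise 5, O(s → ¬u), contraposes to O(u → ¬s); with O(u) we get O(¬s).
Premises 2, 7, 8, 10 do not contribute to this derivation.
Hence ¬s is obligatory.

Obligatory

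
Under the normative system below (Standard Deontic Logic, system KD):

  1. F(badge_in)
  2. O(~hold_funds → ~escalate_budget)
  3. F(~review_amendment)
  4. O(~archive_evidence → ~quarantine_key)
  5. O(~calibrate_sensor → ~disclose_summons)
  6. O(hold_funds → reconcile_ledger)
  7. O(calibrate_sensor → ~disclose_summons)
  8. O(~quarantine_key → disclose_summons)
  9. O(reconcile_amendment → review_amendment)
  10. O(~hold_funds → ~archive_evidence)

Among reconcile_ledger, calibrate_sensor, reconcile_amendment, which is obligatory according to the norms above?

Premises 5 and 7 cover both cases: O(~calibrate_sensor → ~disclose_summons) and O(calibrate_sensor → ~disclose_summons). Since ~calibrate_sensor ∨ calibrate_sensor is a tautology, O(~disclose_summons) follows.
The contrapositive of premise 8 (O(~quarantine_key → disclose_summons)) is O(~disclose_summons → quarantine_key), and O(~disclose_summons) is already established, so O(quarantine_key).
Premise 4 is O(~archive_evidence → ~quarantine_key); contrapositively O(quarantine_key → archive_evidence). Since O(quarantine_key) holds, K gives O(archive_evidence).
Premise 10, O(~hold_funds → ~archive_evidence), contraposes to O(archive_evidence → hold_funds); with O(archive_evidence) we get O(hold_funds).
Premise 6 is O(hold_funds → reconcile_ledger); since O(hold_funds), deontic closure gives O(reconcile_ledger).
So O(reconcile_ledger) holds — reconcile_ledger is obligatory. None of the other listed options is made obligatory by any chain of premises.

reconcile_ledger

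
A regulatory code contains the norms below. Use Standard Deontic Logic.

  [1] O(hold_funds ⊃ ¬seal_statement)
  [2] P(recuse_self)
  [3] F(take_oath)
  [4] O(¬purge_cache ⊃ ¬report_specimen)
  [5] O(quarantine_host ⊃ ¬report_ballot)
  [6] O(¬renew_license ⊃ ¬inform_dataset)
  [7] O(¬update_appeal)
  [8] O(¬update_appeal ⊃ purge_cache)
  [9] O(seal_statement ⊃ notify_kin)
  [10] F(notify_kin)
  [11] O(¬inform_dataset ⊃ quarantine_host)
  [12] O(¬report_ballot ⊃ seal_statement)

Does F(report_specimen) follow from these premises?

Premise 4 is O(¬purge_cache ⊃ ¬report_specimen), but O(¬purge_cache) is not derivable from the premises, so it does not yield O(¬report_specimen).
No other premise forces O(¬report_specimen). An ideal world satisfying every premise can still have report_specimen true, so F(report_specimen) is not derivable.

No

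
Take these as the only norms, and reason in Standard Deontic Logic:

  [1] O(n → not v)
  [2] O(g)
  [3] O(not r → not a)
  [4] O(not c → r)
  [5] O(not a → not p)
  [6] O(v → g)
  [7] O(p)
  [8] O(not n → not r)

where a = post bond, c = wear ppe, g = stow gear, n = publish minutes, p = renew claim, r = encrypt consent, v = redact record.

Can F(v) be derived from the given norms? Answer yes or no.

From premise 7 we have O(p).
The contrapositive of premise 5 (O(not a → not p)) is O(p → a), and O(p) is already established, so O(a).
Premise 3 is O(not r → not a); contrapositively O(a → r). Since O(a) holds, K gives O(r).
Premise 8, O(not n → not r), contraposes to O(r → n); with O(r) we get O(n).
From O(n) and premise 1, O(n → not v), we obtain O(not v).
Premises 2, 4, 6 do not contribute to this derivation.
So O(not v) holds, i.e. F(v). The claim follows.

Yes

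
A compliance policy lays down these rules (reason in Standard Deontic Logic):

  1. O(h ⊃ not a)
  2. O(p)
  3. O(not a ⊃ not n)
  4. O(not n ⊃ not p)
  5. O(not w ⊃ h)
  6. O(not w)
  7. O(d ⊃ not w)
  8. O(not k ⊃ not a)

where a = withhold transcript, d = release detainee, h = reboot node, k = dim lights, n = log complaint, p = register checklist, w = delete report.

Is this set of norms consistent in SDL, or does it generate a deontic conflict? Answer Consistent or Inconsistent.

Premise 6 states O(not w) outright.
With premise 5, O(not w ⊃ h), the K-axiom yields O(h).
Applying K to premise 1 (O(h ⊃ not a)) and O(h) yields O(not a).
Applying K to premise 3 (O(not a ⊃ not n)) and O(not a) yields O(not n).
With premise 4, O(not n ⊃ not p), the K-axiom yields O(not p).
Yet premise 2 states O(p).
We now have both O(not p) and O(p) — p is simultaneously obligatory and forbidden, violating the D-axiom.

Inconsistent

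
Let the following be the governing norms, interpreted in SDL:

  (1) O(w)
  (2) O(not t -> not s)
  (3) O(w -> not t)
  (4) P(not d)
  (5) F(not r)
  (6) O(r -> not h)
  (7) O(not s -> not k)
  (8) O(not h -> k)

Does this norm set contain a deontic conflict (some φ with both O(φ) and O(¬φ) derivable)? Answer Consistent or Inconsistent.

F(not r) at premise 5 means O(r).
Applying K to premise 6 (O(r -> not h)) and O(r) yields O(not h).
With premise 8, O(not h -> k), the K-axiom yields O(k).
Premise 7 is O(not s -> not k); contrapositively O(k -> s). Since O(k) holds, K gives O(s).
Premise 2 is O(not t -> not s); contrapositively O(s -> t). Since O(s) holds, K gives O(t).
Premise 3 is O(w -> not t); contrapositively O(t -> not w). Since O(t) holds, K gives O(not w).
Yet premise 1 states O(w).
We now have both O(not w) and O(w) — w is simultaneously obligatory and forbidden, violating the D-axiom.

Inconsistent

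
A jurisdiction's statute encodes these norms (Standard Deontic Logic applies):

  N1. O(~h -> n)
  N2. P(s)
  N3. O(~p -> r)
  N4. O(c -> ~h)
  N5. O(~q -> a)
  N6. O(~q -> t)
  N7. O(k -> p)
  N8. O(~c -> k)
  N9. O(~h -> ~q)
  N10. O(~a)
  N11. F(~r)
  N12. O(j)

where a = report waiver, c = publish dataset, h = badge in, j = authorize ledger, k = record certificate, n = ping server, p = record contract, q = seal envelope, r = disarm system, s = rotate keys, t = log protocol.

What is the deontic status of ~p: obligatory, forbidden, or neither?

Forbidden

Premise 10 states O(~a) outright.
Premise 5, O(~q -> a), contraposes to O(~a -> q); with O(~a) we get O(q).
The contrapositive of premise 9 (O(~h -> ~q)) is O(q -> h), and O(q) is already established, so O(h).
Premise 4 is O(c -> ~h); contrapositively O(h -> ~c). Since O(h) holds, K gives O(~c).
With premise 8, O(~c -> k), the K-axiom yields O(k).
From O(k) and premise 7, O(k -> p), we obtain O(p).
Premises 1, 2, 3, 6, 11, 12 do not contribute to this derivation.
Thus O(p), which is F(~p): ~p is forbidden.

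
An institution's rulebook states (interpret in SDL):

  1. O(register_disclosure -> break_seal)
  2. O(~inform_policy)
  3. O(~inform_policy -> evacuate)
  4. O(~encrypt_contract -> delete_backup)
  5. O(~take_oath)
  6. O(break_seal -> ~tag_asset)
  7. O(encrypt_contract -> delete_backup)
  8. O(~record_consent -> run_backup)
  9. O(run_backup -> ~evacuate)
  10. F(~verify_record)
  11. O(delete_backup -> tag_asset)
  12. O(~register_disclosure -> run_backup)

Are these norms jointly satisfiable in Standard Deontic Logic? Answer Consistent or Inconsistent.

Inconsistent

Premises 7 and 4 are O(encrypt_contract -> delete_backup) and O(~encrypt_contract -> delete_backup); every ideal world satisfies encrypt_contract or ~encrypt_contract, so in either case delete_backup holds — hence O(delete_backup).
From O(delete_backup) and premise 11, O(delete_backup -> tag_asset), we obtain O(tag_asset).
Premise 6 is O(break_seal -> ~tag_asset); contrapositively O(tag_asset -> ~break_seal). Since O(tag_asset) holds, K gives O(~break_seal).
The contrapositive of premise 1 (O(register_disclosure -> break_seal)) is O(~break_seal -> ~register_disclosure), and O(~break_seal) is already established, so O(~register_disclosure).
Applying K to premise 12 (O(~register_disclosure -> run_backup)) and O(~register_disclosure) yields O(run_backup).
Premise 9 is O(run_backup -> ~evacuate); since O(run_backup), deontic closure gives O(~evacuate).
Premise 3, O(~inform_policy -> evacuate), contraposes to O(~evacuate -> inform_policy); with O(~evacuate) we get O(inform_policy).
Yet premise 2 states O(~inform_policy).
We now have both O(inform_policy) and O(~inform_policy) — inform_policy is simultaneously obligatory and forbidden, violating the D-axiom.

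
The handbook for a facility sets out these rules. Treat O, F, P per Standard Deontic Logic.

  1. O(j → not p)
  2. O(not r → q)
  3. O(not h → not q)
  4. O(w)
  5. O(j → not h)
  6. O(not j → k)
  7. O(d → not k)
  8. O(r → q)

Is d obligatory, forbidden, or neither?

Premises 2 and 8 are O(not r → q) and O(r → q); every ideal world satisfies not r or r, so in either case q holds — hence O(q).
Premise 3 is O(not h → not q); contrapositively O(q → h). Since O(q) holds, K gives O(h).
The contrapositive of premise 5 (O(j → not h)) is O(h → not j), and O(h) is already established, so O(not j).
With premise 6, O(not j → k), the K-axiom yields O(k).
Premise 7, O(d → not k), contraposes to O(k → not d); with O(k) we get O(not d).
Premises 1, 4 do not contribute to this derivation.
Thus O(not d), which is F(d): d is forbidden.

Forbidden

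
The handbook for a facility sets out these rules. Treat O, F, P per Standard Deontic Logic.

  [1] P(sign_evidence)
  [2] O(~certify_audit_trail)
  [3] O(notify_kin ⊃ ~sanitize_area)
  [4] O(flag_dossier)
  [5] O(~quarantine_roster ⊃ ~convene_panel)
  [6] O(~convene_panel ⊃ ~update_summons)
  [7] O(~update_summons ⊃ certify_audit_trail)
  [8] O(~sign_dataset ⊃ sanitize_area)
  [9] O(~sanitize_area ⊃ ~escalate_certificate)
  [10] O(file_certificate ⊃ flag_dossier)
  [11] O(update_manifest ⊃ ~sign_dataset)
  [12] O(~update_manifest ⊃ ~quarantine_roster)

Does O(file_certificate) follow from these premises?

No

Premise 10 is O(file_certificate ⊃ flag_dossier); even if O(flag_dossier) held, inferring O(file_certificate) would be affirming the consequent — invalid.
No other premise forces O(file_certificate). An ideal world satisfying every premise can still have file_certificate false, so O(file_certificate) is not derivable.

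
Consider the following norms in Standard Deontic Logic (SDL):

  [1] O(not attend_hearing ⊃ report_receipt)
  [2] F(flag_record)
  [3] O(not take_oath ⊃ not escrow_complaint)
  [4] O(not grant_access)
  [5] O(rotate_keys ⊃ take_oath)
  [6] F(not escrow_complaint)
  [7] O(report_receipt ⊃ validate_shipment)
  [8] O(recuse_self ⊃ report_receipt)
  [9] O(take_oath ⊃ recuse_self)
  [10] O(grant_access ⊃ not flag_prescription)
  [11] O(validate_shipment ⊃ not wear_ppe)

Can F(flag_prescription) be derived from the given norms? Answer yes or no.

No

Premise 10 is O(grant_access ⊃ not flag_prescription), but O(grant_access) is not derivable from the premises, so it does not yield O(not flag_prescription).
No other premise forces O(not flag_prescription). An ideal world satisfying every premise can still have flag_prescription true, so F(flag_prescription) is not derivable.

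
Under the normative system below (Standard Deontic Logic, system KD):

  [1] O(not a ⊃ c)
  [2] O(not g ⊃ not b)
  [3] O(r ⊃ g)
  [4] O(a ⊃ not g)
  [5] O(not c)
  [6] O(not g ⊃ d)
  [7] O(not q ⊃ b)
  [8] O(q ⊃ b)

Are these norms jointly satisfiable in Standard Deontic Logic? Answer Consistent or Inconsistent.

Inconsistent

By case analysis on not q: premise 7 gives O(not q ⊃ b) and premise 8 gives O(q ⊃ b), so O(b) either way.
The contrapositive of premise 2 (O(not g ⊃ not b)) is O(b ⊃ g), and O(b) is already established, so O(g).
The contrapositive of premise 4 (O(a ⊃ not g)) is O(g ⊃ not a), and O(g) is already established, so O(not a).
Applying K to premise 1 (O(not a ⊃ c)) and O(not a) yields O(c).
However, premise 5 gives O(not c).
We now have both O(c) and O(not c) — c is simultaneously obligatory and forbidden, violating the D-axiom.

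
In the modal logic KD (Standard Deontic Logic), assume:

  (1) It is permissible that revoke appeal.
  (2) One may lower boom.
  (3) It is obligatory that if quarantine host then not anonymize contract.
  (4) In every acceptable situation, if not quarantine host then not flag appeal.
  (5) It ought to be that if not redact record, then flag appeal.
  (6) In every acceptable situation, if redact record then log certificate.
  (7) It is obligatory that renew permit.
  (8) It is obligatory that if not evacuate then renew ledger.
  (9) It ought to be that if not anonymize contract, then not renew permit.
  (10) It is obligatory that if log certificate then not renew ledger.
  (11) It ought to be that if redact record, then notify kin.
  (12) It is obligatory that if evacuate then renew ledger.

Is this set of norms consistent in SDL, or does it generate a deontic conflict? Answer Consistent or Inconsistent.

Inconsistent

By case analysis on ¬evacuate: premise 8 gives O(¬evacuate → renew_ledger) and premise 12 gives O(evacuate → renew_ledger), so O(renew_ledger) either way.
Premise 10 is O(log_certificate → ¬renew_ledger); contrapositively O(renew_ledger → ¬log_certificate). Since O(renew_ledger) holds, K gives O(¬log_certificate).
Premise 6, O(redact_record → log_certificate), contraposes to O(¬log_certificate → ¬redact_record); with O(¬log_certificate) we get O(¬redact_record).
With premise 5, O(¬redact_record → flag_appeal), the K-axiom yields O(flag_appeal).
The contrapositive of premise 4 (O(¬quarantine_host → ¬flag_appeal)) is O(flag_appeal → quarantine_host), and O(flag_appeal) is already established, so O(quarantine_host).
From O(quarantine_host) and premise 3, O(quarantine_host → ¬anonymize_contract), we obtain O(¬anonymize_contract).
Premise 9 is O(¬anonymize_contract → ¬renew_permit); since O(¬anonymize_contract), deontic closure gives O(¬renew_permit).
Yet premise 7 states O(renew_permit).
We now have both O(¬renew_permit) and O(renew_permit) — renew_permit is simultaneously obligatory and forbidden, violating the D-axiom.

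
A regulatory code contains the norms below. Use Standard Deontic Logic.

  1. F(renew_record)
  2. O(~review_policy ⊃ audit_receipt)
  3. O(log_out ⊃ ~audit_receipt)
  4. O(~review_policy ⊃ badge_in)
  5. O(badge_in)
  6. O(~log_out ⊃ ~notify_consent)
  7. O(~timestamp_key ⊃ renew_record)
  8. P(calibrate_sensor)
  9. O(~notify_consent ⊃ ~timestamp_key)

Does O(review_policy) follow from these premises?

F(renew_record) at premise 1 means O(~renew_record).
Premise 7 is O(~timestamp_key ⊃ renew_record); contrapositively O(~renew_record ⊃ timestamp_key). Since O(~renew_record) holds, K gives O(timestamp_key).
The contrapositive of premise 9 (O(~notify_consent ⊃ ~timestamp_key)) is O(timestamp_key ⊃ notify_consent), and O(timestamp_key) is already established, so O(notify_consent).
The contrapositive of premise 6 (O(~log_out ⊃ ~notify_consent)) is O(notify_consent ⊃ log_out), and O(notify_consent) is already established, so O(log_out).
Applying K to premise 3 (O(log_out ⊃ ~audit_receipt)) and O(log_out) yields O(~audit_receipt).
Premise 2, O(~review_policy ⊃ audit_receipt), contraposes to O(~audit_receipt ⊃ review_policy); with O(~audit_receipt) we get O(review_policy).
Premises 4, 5, 8 do not contribute to this derivation.
So O(review_policy) follows.

Yes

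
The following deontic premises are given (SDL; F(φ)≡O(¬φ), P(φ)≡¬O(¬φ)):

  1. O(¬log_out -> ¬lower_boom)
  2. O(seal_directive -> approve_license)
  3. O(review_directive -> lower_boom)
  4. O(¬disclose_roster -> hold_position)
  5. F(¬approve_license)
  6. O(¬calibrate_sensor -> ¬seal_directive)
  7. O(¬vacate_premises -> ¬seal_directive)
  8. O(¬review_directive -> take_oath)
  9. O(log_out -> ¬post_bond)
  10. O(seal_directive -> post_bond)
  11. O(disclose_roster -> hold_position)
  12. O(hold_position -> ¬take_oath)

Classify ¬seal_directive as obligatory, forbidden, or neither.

Obligatory

Premises 4 and 11 are O(¬disclose_roster -> hold_position) and O(disclose_roster -> hold_position); every ideal world satisfies ¬disclose_roster or disclose_roster, so in either case hold_position holds — hence O(hold_position).
From O(hold_position) and premise 12, O(hold_position -> ¬take_oath), we obtain O(¬take_oath).
Premise 8, O(¬review_directive -> take_oath), contraposes to O(¬take_oath -> review_directive); with O(¬take_oath) we get O(review_directive).
Premise 3 is O(review_directive -> lower_boom); since O(review_directive), deontic closure gives O(lower_boom).
Premise 1, O(¬log_out -> ¬lower_boom), contraposes to O(lower_boom -> log_out); with O(lower_boom) we get O(log_out).
Applying K to premise 9 (O(log_out -> ¬post_bond)) and O(log_out) yields O(¬post_bond).
Premise 10, O(seal_directive -> post_bond), contraposes to O(¬post_bond -> ¬seal_directive); with O(¬post_bond) we get O(¬seal_directive).
Premises 2, 5, 6, 7 do not contribute to this derivation.
Hence ¬seal_directive is obligatory.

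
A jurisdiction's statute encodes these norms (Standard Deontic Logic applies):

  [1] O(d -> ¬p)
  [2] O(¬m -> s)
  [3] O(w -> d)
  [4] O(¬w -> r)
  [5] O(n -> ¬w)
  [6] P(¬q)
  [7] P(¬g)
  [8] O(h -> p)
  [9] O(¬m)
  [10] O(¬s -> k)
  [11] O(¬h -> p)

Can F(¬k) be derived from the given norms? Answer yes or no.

No

Premise 10 is O(¬s -> k), but O(¬s) is not derivable from the premises, so it does not yield O(k).
No other premise forces O(k). An ideal world satisfying every premise can still have ¬k true, so F(¬k) is not derivable.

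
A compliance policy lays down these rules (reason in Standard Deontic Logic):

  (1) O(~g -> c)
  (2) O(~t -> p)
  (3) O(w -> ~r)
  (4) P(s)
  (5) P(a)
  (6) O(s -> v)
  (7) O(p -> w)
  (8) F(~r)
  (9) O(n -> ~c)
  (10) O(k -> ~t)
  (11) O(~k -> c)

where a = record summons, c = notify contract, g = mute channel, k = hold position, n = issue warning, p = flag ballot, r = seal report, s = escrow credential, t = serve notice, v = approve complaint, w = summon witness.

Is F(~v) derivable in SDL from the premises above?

Premise 6 is O(s -> v), but O(s) is not derivable from the premises (the permission P(s) asserts only ~O(~s), not O(s)), so it does not yield O(v).
No other premise forces O(v). An ideal world satisfying every premise can still have ~v true, so F(~v) is not derivable.

No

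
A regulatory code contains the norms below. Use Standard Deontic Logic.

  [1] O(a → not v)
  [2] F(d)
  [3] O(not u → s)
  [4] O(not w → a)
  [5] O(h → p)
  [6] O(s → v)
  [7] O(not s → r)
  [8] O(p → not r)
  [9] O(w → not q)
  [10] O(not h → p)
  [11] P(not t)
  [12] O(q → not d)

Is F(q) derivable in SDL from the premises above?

Yes

Premises 5 and 10 are O(h → p) and O(not h → p); every ideal world satisfies h or not h, so in either case p holds — hence O(p).
Applying K to premise 8 (O(p → not r)) and O(p) yields O(not r).
Premise 7 is O(not s → r); contrapositively O(not r → s). Since O(not r) holds, K gives O(s).
With premise 6, O(s → v), the K-axiom yields O(v).
Premise 1, O(a → not v), contraposes to O(v → not a); with O(v) we get O(not a).
Premise 4, O(not w → a), contraposes to O(not a → w); with O(not a) we get O(w).
With premise 9, O(w → not q), the K-axiom yields O(not q).
Premises 2, 3, 11, 12 do not contribute to this derivation.
So O(not q) holds, i.e. F(q). The claim follows.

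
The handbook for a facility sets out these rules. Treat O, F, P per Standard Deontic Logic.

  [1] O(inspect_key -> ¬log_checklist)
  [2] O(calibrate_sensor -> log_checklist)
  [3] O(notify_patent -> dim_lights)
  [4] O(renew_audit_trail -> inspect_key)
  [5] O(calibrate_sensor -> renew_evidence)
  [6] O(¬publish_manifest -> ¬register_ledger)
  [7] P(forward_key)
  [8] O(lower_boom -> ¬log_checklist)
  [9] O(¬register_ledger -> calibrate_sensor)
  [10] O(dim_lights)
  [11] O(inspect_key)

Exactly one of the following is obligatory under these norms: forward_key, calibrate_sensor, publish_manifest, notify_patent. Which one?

publish_manifest

Premise 11 states O(inspect_key) outright.
From O(inspect_key) and premise 1, O(inspect_key -> ¬log_checklist), we obtain O(¬log_checklist).
Premise 2, O(calibrate_sensor -> log_checklist), contraposes to O(¬log_checklist -> ¬calibrate_sensor); with O(¬log_checklist) we get O(¬calibrate_sensor).
Premise 9 is O(¬register_ledger -> calibrate_sensor); contrapositively O(¬calibrate_sensor -> register_ledger). Since O(¬calibrate_sensor) holds, K gives O(register_ledger).
Premise 6 is O(¬publish_manifest -> ¬register_ledger); contrapositively O(register_ledger -> publish_manifest). Since O(register_ledger) holds, K gives O(publish_manifest).
So O(publish_manifest) holds — publish_manifest is obligatory. None of the other listed options is made obligatory by any chain of premises.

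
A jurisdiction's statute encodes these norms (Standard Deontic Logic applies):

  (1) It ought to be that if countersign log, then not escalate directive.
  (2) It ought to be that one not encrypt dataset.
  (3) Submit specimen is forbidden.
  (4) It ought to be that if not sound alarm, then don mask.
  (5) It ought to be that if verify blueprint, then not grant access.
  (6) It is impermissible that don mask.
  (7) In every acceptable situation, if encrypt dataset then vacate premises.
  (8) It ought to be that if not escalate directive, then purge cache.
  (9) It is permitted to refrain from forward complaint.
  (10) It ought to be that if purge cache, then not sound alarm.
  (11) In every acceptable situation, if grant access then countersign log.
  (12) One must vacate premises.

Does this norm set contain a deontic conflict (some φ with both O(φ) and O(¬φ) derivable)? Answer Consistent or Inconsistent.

Consistent

Premise 7 is O(encrypt_dataset → vacate_premises); even if O(vacate_premises) held, inferring O(encrypt_dataset) would be affirming the consequent — invalid.
So O(encrypt_dataset) is not derivable, and the apparent clash with O(¬encrypt_dataset) does not arise.
A world satisfying every obligation exists (e.g. countersign_log=false, don_mask=false, encrypt_dataset=false, escalate_directive=true, forward_complaint=false, grant_access=false, purge_cache=false, sound_alarm=true, submit_specimen=false, vacate_premises=true, verify_blueprint=false); no atom is both obligatory and forbidden, so the set is consistent.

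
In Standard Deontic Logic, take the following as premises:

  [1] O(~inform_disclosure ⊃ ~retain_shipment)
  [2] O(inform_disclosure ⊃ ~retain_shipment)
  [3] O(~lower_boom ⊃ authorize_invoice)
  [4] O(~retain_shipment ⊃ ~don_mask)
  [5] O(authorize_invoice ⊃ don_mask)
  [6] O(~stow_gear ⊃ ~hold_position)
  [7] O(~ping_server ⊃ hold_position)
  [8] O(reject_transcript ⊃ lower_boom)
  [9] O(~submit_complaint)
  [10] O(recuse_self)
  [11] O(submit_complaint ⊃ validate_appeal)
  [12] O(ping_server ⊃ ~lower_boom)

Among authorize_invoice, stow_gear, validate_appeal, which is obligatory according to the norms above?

Premises 2 and 1 are O(inform_disclosure ⊃ ~retain_shipment) and O(~inform_disclosure ⊃ ~retain_shipment); every ideal world satisfies inform_disclosure or ~inform_disclosure, so in either case ~retain_shipment holds — hence O(~retain_shipment).
From O(~retain_shipment) and premise 4, O(~retain_shipment ⊃ ~don_mask), we obtain O(~don_mask).
Premise 5, O(authorize_invoice ⊃ don_mask), contraposes to O(~don_mask ⊃ ~authorize_invoice); with O(~don_mask) we get O(~authorize_invoice).
The contrapositive of premise 3 (O(~lower_boom ⊃ authorize_invoice)) is O(~authorize_invoice ⊃ lower_boom), and O(~authorize_invoice) is already established, so O(lower_boom).
Premise 12 is O(ping_server ⊃ ~lower_boom); contrapositively O(lower_boom ⊃ ~ping_server). Since O(lower_boom) holds, K gives O(~ping_server).
Premise 7 is O(~ping_server ⊃ hold_position); since O(~ping_server), deontic closure gives O(hold_position).
Premise 6, O(~stow_gear ⊃ ~hold_position), contraposes to O(hold_position ⊃ stow_gear); with O(hold_position) we get O(stow_gear).
So O(stow_gear) holds — stow_gear is obligatory. None of the other listed options is made obligatory by any chain of premises.

stow_gear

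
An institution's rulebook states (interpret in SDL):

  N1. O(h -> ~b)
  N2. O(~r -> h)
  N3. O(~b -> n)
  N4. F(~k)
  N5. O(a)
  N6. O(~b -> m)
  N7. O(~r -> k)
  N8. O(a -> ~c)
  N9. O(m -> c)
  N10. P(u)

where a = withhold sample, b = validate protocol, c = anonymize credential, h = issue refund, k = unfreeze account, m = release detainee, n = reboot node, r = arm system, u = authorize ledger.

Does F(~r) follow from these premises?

Premise 5 gives O(a).
With premise 8, O(a -> ~c), the K-axiom yields O(~c).
The contrapositive of premise 9 (O(m -> c)) is O(~c -> ~m), and O(~c) is already established, so O(~m).
The contrapositive of premise 6 (O(~b -> m)) is O(~m -> b), and O(~m) is already established, so O(b).
Premise 1, O(h -> ~b), contraposes to O(b -> ~h); with O(b) we get O(~h).
The contrapositive of premise 2 (O(~r -> h)) is O(~h -> r), and O(~h) is already established, so O(r).
Premises 3, 4, 7, 10 do not contribute to this derivation.
So O(r) holds, i.e. F(~r). The claim follows.

Yes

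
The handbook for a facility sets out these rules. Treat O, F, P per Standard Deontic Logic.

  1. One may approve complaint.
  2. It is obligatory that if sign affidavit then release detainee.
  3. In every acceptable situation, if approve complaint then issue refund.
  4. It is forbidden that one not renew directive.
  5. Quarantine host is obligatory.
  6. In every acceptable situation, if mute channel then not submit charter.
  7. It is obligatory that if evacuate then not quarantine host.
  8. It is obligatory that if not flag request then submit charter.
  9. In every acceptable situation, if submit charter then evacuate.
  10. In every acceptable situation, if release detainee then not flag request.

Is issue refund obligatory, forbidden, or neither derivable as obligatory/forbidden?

Premise 3 is O(approve_complaint → issue_refund), but O(approve_complaint) is not derivable from the premises (the permission P(approve_complaint) asserts only ¬O(¬approve_complaint), not O(approve_complaint)), so it does not yield O(issue_refund).
No premise or chain of K-axiom applications forces O(issue_refund), and none forces O(¬issue_refund). So issue_refund is neither obligatory nor forbidden under these norms.

Neither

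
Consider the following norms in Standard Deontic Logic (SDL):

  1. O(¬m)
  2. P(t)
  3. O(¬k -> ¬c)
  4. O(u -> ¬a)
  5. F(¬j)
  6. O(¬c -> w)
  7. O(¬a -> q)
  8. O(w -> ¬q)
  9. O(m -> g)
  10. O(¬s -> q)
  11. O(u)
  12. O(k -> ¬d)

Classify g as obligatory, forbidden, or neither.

Premise 9 is O(m -> g), but O(m) is not derivable from the premises, so it does not yield O(g).
No premise or chain of K-axiom applications forces O(g), and none forces O(¬g). So g is neither obligatory nor forbidden under these norms.

Neither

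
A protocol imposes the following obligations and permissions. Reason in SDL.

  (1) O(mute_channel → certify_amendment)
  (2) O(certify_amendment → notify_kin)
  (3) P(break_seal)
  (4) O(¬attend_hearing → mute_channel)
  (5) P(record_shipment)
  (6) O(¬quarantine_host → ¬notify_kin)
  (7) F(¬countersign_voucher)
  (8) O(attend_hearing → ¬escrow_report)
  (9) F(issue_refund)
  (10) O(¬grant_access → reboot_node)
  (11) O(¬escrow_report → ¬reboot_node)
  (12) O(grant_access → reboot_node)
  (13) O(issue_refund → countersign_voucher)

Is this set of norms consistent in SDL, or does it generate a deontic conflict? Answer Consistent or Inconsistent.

Consistent

Premise 13 is O(issue_refund → countersign_voucher); even if O(countersign_voucher) held, inferring O(issue_refund) would be affirming the consequent — invalid.
So O(issue_refund) is not derivable, and the apparent clash with O(¬issue_refund) does not arise.
A world satisfying every obligation exists (e.g. attend_hearing=false, break_seal=false, certify_amendment=true, countersign_voucher=true, escrow_report=true, grant_access=false, issue_refund=false, mute_channel=true, notify_kin=true, quarantine_host=true, reboot_node=true, record_shipment=false); no atom is both obligatory and forbidden, so the set is consistent.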